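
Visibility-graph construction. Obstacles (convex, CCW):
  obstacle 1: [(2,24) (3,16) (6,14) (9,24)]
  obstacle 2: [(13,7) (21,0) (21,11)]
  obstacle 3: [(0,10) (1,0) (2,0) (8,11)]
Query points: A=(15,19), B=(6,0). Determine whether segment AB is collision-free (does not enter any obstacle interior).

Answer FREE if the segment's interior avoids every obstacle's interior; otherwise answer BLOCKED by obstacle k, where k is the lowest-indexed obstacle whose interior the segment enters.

FREE

Obstacle 1 [(2,24) (3,16) (6,14) (9,24)]:
  edge (2,24)–(3,16): clear
  edge (3,16)–(6,14): clear
  edge (6,14)–(9,24): clear
  edge (9,24)–(2,24): clear
  midpoint (21/2,19/2) outside
  → clear
Obstacle 2 [(13,7) (21,0) (21,11)]:
  edge (13,7)–(21,0): clear
  edge (21,0)–(21,11): clear
  edge (21,11)–(13,7): clear
  midpoint (21/2,19/2) outside
  → clear
Obstacle 3 [(0,10) (1,0) (2,0) (8,11)]:
  edge (0,10)–(1,0): clear
  edge (1,0)–(2,0): clear
  edge (2,0)–(8,11): clear
  edge (8,11)–(0,10): clear
  midpoint (21/2,19/2) outside
  → clear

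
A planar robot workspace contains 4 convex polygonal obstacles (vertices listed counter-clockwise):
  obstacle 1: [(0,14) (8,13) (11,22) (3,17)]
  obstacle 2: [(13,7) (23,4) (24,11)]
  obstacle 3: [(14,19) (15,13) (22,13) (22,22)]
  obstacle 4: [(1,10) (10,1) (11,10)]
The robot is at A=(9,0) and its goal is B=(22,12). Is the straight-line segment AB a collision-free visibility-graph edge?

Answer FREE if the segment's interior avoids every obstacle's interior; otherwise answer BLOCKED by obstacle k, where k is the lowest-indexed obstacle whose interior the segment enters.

Obstacle 1 [(0,14) (8,13) (11,22) (3,17)]:
  edge (0,14)–(8,13): clear
  edge (8,13)–(11,22): clear
  edge (11,22)–(3,17): clear
  edge (3,17)–(0,14): clear
  midpoint (31/2,6) outside
  → clear
Obstacle 2 [(13,7) (23,4) (24,11)]:
  edge (13,7)–(23,4): crosses AB
  edge (23,4)–(24,11): clear
  edge (24,11)–(13,7): crosses AB
  → BLOCKED
Obstacle 3 [(14,19) (15,13) (22,13) (22,22)]:
  edge (14,19)–(15,13): clear
  edge (15,13)–(22,13): clear
  edge (22,13)–(22,22): clear
  edge (22,22)–(14,19): clear
  midpoint (31/2,6) outside
  → clear
Obstacle 4 [(1,10) (10,1) (11,10)]:
  edge (1,10)–(10,1): clear
  edge (10,1)–(11,10): clear
  edge (11,10)–(1,10): clear
  midpoint (31/2,6) outside
  → clear

BLOCKED by obstacle 2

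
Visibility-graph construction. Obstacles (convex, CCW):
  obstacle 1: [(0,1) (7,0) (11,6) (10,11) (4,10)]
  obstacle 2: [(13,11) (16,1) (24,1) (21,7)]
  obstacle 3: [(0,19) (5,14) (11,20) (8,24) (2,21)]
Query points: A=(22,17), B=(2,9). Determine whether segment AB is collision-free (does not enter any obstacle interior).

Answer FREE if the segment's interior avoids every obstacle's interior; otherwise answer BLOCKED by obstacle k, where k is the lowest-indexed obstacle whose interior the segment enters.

Obstacle 1 [(0,1) (7,0) (11,6) (10,11) (4,10)]:
  edge (0,1)–(7,0): clear
  edge (7,0)–(11,6): clear
  edge (11,6)–(10,11): clear
  edge (10,11)–(4,10): crosses AB
  edge (4,10)–(0,1): crosses AB
  → BLOCKED
Obstacle 2 [(13,11) (16,1) (24,1) (21,7)]:
  edge (13,11)–(16,1): clear
  edge (16,1)–(24,1): clear
  edge (24,1)–(21,7): clear
  edge (21,7)–(13,11): clear
  midpoint (12,13) outside
  → clear
Obstacle 3 [(0,19) (5,14) (11,20) (8,24) (2,21)]:
  edge (0,19)–(5,14): clear
  edge (5,14)–(11,20): clear
  edge (11,20)–(8,24): clear
  edge (8,24)–(2,21): clear
  edge (2,21)–(0,19): clear
  midpoint (12,13) outside
  → clear

BLOCKED by obstacle 1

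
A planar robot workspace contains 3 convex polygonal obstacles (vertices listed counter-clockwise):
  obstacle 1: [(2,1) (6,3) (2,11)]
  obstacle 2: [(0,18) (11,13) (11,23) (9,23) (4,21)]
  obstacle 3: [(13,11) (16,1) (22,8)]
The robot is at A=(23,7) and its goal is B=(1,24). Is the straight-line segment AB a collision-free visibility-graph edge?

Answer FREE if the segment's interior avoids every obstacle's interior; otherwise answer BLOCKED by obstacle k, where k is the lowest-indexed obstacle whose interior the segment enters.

Obstacle 1 [(2,1) (6,3) (2,11)]:
  edge (2,1)–(6,3): clear
  edge (6,3)–(2,11): clear
  edge (2,11)–(2,1): clear
  midpoint (12,31/2) outside
  → clear
Obstacle 2 [(0,18) (11,13) (11,23) (9,23) (4,21)]:
  edge (0,18)–(11,13): clear
  edge (11,13)–(11,23): crosses AB
  edge (11,23)–(9,23): clear
  edge (9,23)–(4,21): crosses AB
  edge (4,21)–(0,18): clear
  → BLOCKED
Obstacle 3 [(13,11) (16,1) (22,8)]:
  edge (13,11)–(16,1): clear
  edge (16,1)–(22,8): crosses AB
  edge (22,8)–(13,11): crosses AB
  → BLOCKED

BLOCKED by obstacle 2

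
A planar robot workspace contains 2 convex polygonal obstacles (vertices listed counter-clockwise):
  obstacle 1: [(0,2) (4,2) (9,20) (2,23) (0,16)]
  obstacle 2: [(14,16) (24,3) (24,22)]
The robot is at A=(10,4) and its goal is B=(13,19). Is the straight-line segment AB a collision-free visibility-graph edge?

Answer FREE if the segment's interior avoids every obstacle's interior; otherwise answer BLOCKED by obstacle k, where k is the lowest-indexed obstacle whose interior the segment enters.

Obstacle 1 [(0,2) (4,2) (9,20) (2,23) (0,16)]:
  edge (0,2)–(4,2): clear
  edge (4,2)–(9,20): clear
  edge (9,20)–(2,23): clear
  edge (2,23)–(0,16): clear
  edge (0,16)–(0,2): clear
  midpoint (23/2,23/2) outside
  → clear
Obstacle 2 [(14,16) (24,3) (24,22)]:
  edge (14,16)–(24,3): clear
  edge (24,3)–(24,22): clear
  edge (24,22)–(14,16): clear
  midpoint (23/2,23/2) outside
  → clear

FREE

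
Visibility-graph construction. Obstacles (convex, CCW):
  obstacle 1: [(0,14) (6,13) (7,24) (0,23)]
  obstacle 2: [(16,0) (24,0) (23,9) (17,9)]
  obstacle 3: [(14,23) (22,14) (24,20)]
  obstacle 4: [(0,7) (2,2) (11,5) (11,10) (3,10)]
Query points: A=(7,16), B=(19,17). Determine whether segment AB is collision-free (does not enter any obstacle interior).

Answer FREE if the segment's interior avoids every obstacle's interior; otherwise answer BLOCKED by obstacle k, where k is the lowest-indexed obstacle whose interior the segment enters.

FREE

Obstacle 1 [(0,14) (6,13) (7,24) (0,23)]:
  edge (0,14)–(6,13): clear
  edge (6,13)–(7,24): clear
  edge (7,24)–(0,23): clear
  edge (0,23)–(0,14): clear
  midpoint (13,33/2) outside
  → clear
Obstacle 2 [(16,0) (24,0) (23,9) (17,9)]:
  edge (16,0)–(24,0): clear
  edge (24,0)–(23,9): clear
  edge (23,9)–(17,9): clear
  edge (17,9)–(16,0): clear
  midpoint (13,33/2) outside
  → clear
Obstacle 3 [(14,23) (22,14) (24,20)]:
  edge (14,23)–(22,14): clear
  edge (22,14)–(24,20): clear
  edge (24,20)–(14,23): clear
  midpoint (13,33/2) outside
  → clear
Obstacle 4 [(0,7) (2,2) (11,5) (11,10) (3,10)]:
  edge (0,7)–(2,2): clear
  edge (2,2)–(11,5): clear
  edge (11,5)–(11,10): clear
  edge (11,10)–(3,10): clear
  edge (3,10)–(0,7): clear
  midpoint (13,33/2) outside
  → clear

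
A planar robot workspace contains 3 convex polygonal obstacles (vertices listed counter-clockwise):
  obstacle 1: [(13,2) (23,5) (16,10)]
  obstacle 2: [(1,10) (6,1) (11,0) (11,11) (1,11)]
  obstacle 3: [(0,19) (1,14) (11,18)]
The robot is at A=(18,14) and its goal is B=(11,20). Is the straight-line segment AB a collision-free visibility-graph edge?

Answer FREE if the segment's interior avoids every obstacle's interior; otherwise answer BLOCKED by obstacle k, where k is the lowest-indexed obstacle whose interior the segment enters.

FREE

Obstacle 1 [(13,2) (23,5) (16,10)]:
  edge (13,2)–(23,5): clear
  edge (23,5)–(16,10): clear
  edge (16,10)–(13,2): clear
  midpoint (29/2,17) outside
  → clear
Obstacle 2 [(1,10) (6,1) (11,0) (11,11) (1,11)]:
  edge (1,10)–(6,1): clear
  edge (6,1)–(11,0): clear
  edge (11,0)–(11,11): clear
  edge (11,11)–(1,11): clear
  edge (1,11)–(1,10): clear
  midpoint (29/2,17) outside
  → clear
Obstacle 3 [(0,19) (1,14) (11,18)]:
  edge (0,19)–(1,14): clear
  edge (1,14)–(11,18): clear
  edge (11,18)–(0,19): clear
  midpoint (29/2,17) outside
  → clear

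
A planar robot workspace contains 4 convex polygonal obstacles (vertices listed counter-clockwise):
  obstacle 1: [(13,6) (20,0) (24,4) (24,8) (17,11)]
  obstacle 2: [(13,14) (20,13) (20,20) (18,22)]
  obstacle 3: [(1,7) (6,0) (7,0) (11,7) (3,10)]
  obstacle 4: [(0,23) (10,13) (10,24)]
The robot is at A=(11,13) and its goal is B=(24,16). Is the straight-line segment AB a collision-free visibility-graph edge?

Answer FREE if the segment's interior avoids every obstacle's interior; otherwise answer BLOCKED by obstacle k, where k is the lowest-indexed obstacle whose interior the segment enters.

Obstacle 1 [(13,6) (20,0) (24,4) (24,8) (17,11)]:
  edge (13,6)–(20,0): clear
  edge (20,0)–(24,4): clear
  edge (24,4)–(24,8): clear
  edge (24,8)–(17,11): clear
  edge (17,11)–(13,6): clear
  midpoint (35/2,29/2) outside
  → clear
Obstacle 2 [(13,14) (20,13) (20,20) (18,22)]:
  edge (13,14)–(20,13): crosses AB
  edge (20,13)–(20,20): crosses AB
  edge (20,20)–(18,22): clear
  edge (18,22)–(13,14): clear
  → BLOCKED
Obstacle 3 [(1,7) (6,0) (7,0) (11,7) (3,10)]:
  edge (1,7)–(6,0): clear
  edge (6,0)–(7,0): clear
  edge (7,0)–(11,7): clear
  edge (11,7)–(3,10): clear
  edge (3,10)–(1,7): clear
  midpoint (35/2,29/2) outside
  → clear
Obstacle 4 [(0,23) (10,13) (10,24)]:
  edge (0,23)–(10,13): clear
  edge (10,13)–(10,24): clear
  edge (10,24)–(0,23): clear
  midpoint (35/2,29/2) outside
  → clear

BLOCKED by obstacle 2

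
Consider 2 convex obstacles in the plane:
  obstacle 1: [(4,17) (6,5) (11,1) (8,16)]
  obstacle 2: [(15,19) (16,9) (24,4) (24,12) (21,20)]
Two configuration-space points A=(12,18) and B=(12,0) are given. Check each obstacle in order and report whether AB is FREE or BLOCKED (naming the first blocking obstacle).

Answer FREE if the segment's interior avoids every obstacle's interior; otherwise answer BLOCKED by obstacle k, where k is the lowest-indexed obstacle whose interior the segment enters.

Obstacle 1 [(4,17) (6,5) (11,1) (8,16)]:
  edge (4,17)–(6,5): clear
  edge (6,5)–(11,1): clear
  edge (11,1)–(8,16): clear
  edge (8,16)–(4,17): clear
  midpoint (12,9) outside
  → clear
Obstacle 2 [(15,19) (16,9) (24,4) (24,12) (21,20)]:
  edge (15,19)–(16,9): clear
  edge (16,9)–(24,4): clear
  edge (24,4)–(24,12): clear
  edge (24,12)–(21,20): clear
  edge (21,20)–(15,19): clear
  midpoint (12,9) outside
  → clear

FREE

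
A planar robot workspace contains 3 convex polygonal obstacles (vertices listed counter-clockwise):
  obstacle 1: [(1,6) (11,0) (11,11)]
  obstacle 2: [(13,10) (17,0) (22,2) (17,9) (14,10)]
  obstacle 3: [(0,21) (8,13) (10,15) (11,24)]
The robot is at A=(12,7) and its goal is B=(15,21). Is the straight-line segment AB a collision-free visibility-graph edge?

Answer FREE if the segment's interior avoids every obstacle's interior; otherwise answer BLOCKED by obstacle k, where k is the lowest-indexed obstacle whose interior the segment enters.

FREE

Obstacle 1 [(1,6) (11,0) (11,11)]:
  edge (1,6)–(11,0): clear
  edge (11,0)–(11,11): clear
  edge (11,11)–(1,6): clear
  midpoint (27/2,14) outside
  → clear
Obstacle 2 [(13,10) (17,0) (22,2) (17,9) (14,10)]:
  edge (13,10)–(17,0): clear
  edge (17,0)–(22,2): clear
  edge (22,2)–(17,9): clear
  edge (17,9)–(14,10): clear
  edge (14,10)–(13,10): clear
  midpoint (27/2,14) outside
  → clear
Obstacle 3 [(0,21) (8,13) (10,15) (11,24)]:
  edge (0,21)–(8,13): clear
  edge (8,13)–(10,15): clear
  edge (10,15)–(11,24): clear
  edge (11,24)–(0,21): clear
  midpoint (27/2,14) outside
  → clear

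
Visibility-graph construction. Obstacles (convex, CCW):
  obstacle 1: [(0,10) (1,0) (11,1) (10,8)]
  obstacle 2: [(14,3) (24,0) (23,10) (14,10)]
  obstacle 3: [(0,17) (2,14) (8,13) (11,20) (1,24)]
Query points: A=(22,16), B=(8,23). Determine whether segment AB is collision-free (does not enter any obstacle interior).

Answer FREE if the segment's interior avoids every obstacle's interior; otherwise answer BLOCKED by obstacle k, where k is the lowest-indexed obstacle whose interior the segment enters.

FREE

Obstacle 1 [(0,10) (1,0) (11,1) (10,8)]:
  edge (0,10)–(1,0): clear
  edge (1,0)–(11,1): clear
  edge (11,1)–(10,8): clear
  edge (10,8)–(0,10): clear
  midpoint (15,39/2) outside
  → clear
Obstacle 2 [(14,3) (24,0) (23,10) (14,10)]:
  edge (14,3)–(24,0): clear
  edge (24,0)–(23,10): clear
  edge (23,10)–(14,10): clear
  edge (14,10)–(14,3): clear
  midpoint (15,39/2) outside
  → clear
Obstacle 3 [(0,17) (2,14) (8,13) (11,20) (1,24)]:
  edge (0,17)–(2,14): clear
  edge (2,14)–(8,13): clear
  edge (8,13)–(11,20): clear
  edge (11,20)–(1,24): clear
  edge (1,24)–(0,17): clear
  midpoint (15,39/2) outside
  → clear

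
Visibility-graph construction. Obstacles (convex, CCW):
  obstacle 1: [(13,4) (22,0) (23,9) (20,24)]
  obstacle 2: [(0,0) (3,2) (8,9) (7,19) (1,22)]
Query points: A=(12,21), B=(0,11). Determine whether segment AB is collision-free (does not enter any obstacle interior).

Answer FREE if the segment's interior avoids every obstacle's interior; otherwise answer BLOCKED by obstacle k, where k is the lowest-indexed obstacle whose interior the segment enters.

Obstacle 1 [(13,4) (22,0) (23,9) (20,24)]:
  edge (13,4)–(22,0): clear
  edge (22,0)–(23,9): clear
  edge (23,9)–(20,24): clear
  edge (20,24)–(13,4): clear
  midpoint (6,16) outside
  → clear
Obstacle 2 [(0,0) (3,2) (8,9) (7,19) (1,22)]:
  edge (0,0)–(3,2): clear
  edge (3,2)–(8,9): clear
  edge (8,9)–(7,19): crosses AB
  edge (7,19)–(1,22): clear
  edge (1,22)–(0,0): crosses AB
  → BLOCKED

BLOCKED by obstacle 2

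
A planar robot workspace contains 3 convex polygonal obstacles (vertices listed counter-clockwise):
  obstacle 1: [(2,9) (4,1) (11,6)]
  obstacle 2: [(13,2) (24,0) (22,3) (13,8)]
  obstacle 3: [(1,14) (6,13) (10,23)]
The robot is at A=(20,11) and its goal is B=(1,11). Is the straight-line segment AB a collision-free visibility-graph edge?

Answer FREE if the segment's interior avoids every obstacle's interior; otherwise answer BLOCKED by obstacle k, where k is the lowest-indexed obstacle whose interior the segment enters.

FREE

Obstacle 1 [(2,9) (4,1) (11,6)]:
  edge (2,9)–(4,1): clear
  edge (4,1)–(11,6): clear
  edge (11,6)–(2,9): clear
  midpoint (21/2,11) outside
  → clear
Obstacle 2 [(13,2) (24,0) (22,3) (13,8)]:
  edge (13,2)–(24,0): clear
  edge (24,0)–(22,3): clear
  edge (22,3)–(13,8): clear
  edge (13,8)–(13,2): clear
  midpoint (21/2,11) outside
  → clear
Obstacle 3 [(1,14) (6,13) (10,23)]:
  edge (1,14)–(6,13): clear
  edge (6,13)–(10,23): clear
  edge (10,23)–(1,14): clear
  midpoint (21/2,11) outside
  → clear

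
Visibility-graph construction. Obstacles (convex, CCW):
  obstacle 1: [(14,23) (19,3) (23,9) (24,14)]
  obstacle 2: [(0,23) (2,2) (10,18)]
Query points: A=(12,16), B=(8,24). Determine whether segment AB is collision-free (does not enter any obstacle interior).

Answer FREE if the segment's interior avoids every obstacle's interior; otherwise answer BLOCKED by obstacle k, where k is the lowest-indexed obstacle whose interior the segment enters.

FREE

Obstacle 1 [(14,23) (19,3) (23,9) (24,14)]:
  edge (14,23)–(19,3): clear
  edge (19,3)–(23,9): clear
  edge (23,9)–(24,14): clear
  edge (24,14)–(14,23): clear
  midpoint (10,20) outside
  → clear
Obstacle 2 [(0,23) (2,2) (10,18)]:
  edge (0,23)–(2,2): clear
  edge (2,2)–(10,18): clear
  edge (10,18)–(0,23): clear
  midpoint (10,20) outside
  → clear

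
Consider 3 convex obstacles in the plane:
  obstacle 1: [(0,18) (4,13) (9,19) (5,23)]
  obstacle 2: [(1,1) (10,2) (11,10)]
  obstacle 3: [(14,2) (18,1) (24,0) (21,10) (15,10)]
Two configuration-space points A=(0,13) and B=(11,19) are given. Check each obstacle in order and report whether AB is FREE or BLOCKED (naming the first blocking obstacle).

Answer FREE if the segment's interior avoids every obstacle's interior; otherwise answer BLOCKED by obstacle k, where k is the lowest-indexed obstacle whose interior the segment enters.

BLOCKED by obstacle 1

Obstacle 1 [(0,18) (4,13) (9,19) (5,23)]:
  edge (0,18)–(4,13): crosses AB
  edge (4,13)–(9,19): crosses AB
  edge (9,19)–(5,23): clear
  edge (5,23)–(0,18): clear
  → BLOCKED
Obstacle 2 [(1,1) (10,2) (11,10)]:
  edge (1,1)–(10,2): clear
  edge (10,2)–(11,10): clear
  edge (11,10)–(1,1): clear
  midpoint (11/2,16) outside
  → clear
Obstacle 3 [(14,2) (18,1) (24,0) (21,10) (15,10)]:
  edge (14,2)–(18,1): clear
  edge (18,1)–(24,0): clear
  edge (24,0)–(21,10): clear
  edge (21,10)–(15,10): clear
  edge (15,10)–(14,2): clear
  midpoint (11/2,16) outside
  → clear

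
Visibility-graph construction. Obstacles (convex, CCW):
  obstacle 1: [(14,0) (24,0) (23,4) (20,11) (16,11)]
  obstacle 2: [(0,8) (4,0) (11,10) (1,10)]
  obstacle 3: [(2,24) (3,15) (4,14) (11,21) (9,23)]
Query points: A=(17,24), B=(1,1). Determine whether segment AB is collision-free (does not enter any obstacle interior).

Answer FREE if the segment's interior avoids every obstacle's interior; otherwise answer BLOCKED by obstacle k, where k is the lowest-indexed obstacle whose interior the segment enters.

BLOCKED by obstacle 2

Obstacle 1 [(14,0) (24,0) (23,4) (20,11) (16,11)]:
  edge (14,0)–(24,0): clear
  edge (24,0)–(23,4): clear
  edge (23,4)–(20,11): clear
  edge (20,11)–(16,11): clear
  edge (16,11)–(14,0): clear
  midpoint (9,25/2) outside
  → clear
Obstacle 2 [(0,8) (4,0) (11,10) (1,10)]:
  edge (0,8)–(4,0): crosses AB
  edge (4,0)–(11,10): clear
  edge (11,10)–(1,10): crosses AB
  edge (1,10)–(0,8): clear
  → BLOCKED
Obstacle 3 [(2,24) (3,15) (4,14) (11,21) (9,23)]:
  edge (2,24)–(3,15): clear
  edge (3,15)–(4,14): clear
  edge (4,14)–(11,21): clear
  edge (11,21)–(9,23): clear
  edge (9,23)–(2,24): clear
  midpoint (9,25/2) outside
  → clear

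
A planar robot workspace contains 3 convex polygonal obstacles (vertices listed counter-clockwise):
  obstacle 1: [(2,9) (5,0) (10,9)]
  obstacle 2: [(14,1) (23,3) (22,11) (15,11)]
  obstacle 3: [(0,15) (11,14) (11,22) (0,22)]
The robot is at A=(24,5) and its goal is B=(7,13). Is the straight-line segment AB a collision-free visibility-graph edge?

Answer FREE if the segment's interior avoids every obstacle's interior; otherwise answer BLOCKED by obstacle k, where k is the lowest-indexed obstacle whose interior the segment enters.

Obstacle 1 [(2,9) (5,0) (10,9)]:
  edge (2,9)–(5,0): clear
  edge (5,0)–(10,9): clear
  edge (10,9)–(2,9): clear
  midpoint (31/2,9) outside
  → clear
Obstacle 2 [(14,1) (23,3) (22,11) (15,11)]:
  edge (14,1)–(23,3): clear
  edge (23,3)–(22,11): crosses AB
  edge (22,11)–(15,11): clear
  edge (15,11)–(14,1): crosses AB
  → BLOCKED
Obstacle 3 [(0,15) (11,14) (11,22) (0,22)]:
  edge (0,15)–(11,14): clear
  edge (11,14)–(11,22): clear
  edge (11,22)–(0,22): clear
  edge (0,22)–(0,15): clear
  midpoint (31/2,9) outside
  → clear

BLOCKED by obstacle 2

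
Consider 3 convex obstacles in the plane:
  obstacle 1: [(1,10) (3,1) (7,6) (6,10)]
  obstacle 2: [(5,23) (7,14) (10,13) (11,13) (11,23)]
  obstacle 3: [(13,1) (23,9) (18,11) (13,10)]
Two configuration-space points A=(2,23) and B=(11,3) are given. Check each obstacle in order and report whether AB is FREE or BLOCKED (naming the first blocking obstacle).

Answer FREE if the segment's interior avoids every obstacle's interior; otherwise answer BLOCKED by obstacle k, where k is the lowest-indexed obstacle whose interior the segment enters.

Obstacle 1 [(1,10) (3,1) (7,6) (6,10)]:
  edge (1,10)–(3,1): clear
  edge (3,1)–(7,6): clear
  edge (7,6)–(6,10): clear
  edge (6,10)–(1,10): clear
  midpoint (13/2,13) outside
  → clear
Obstacle 2 [(5,23) (7,14) (10,13) (11,13) (11,23)]:
  edge (5,23)–(7,14): clear
  edge (7,14)–(10,13): clear
  edge (10,13)–(11,13): clear
  edge (11,13)–(11,23): clear
  edge (11,23)–(5,23): clear
  midpoint (13/2,13) outside
  → clear
Obstacle 3 [(13,1) (23,9) (18,11) (13,10)]:
  edge (13,1)–(23,9): clear
  edge (23,9)–(18,11): clear
  edge (18,11)–(13,10): clear
  edge (13,10)–(13,1): clear
  midpoint (13/2,13) outside
  → clear

FREE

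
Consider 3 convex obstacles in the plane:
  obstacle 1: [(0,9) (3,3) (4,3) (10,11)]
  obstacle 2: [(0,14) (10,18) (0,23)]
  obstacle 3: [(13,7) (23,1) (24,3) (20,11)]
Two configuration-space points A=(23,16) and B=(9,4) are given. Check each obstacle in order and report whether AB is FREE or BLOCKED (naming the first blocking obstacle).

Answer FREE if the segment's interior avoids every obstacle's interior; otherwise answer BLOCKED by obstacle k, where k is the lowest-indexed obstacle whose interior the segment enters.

FREE

Obstacle 1 [(0,9) (3,3) (4,3) (10,11)]:
  edge (0,9)–(3,3): clear
  edge (3,3)–(4,3): clear
  edge (4,3)–(10,11): clear
  edge (10,11)–(0,9): clear
  midpoint (16,10) outside
  → clear
Obstacle 2 [(0,14) (10,18) (0,23)]:
  edge (0,14)–(10,18): clear
  edge (10,18)–(0,23): clear
  edge (0,23)–(0,14): clear
  midpoint (16,10) outside
  → clear
Obstacle 3 [(13,7) (23,1) (24,3) (20,11)]:
  edge (13,7)–(23,1): clear
  edge (23,1)–(24,3): clear
  edge (24,3)–(20,11): clear
  edge (20,11)–(13,7): clear
  midpoint (16,10) outside
  → clear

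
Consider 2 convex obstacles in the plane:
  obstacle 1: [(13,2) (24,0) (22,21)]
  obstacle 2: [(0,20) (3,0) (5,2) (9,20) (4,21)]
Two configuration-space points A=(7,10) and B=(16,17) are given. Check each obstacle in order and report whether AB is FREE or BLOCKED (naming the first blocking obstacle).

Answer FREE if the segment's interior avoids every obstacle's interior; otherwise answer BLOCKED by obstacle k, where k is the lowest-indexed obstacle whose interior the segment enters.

FREE

Obstacle 1 [(13,2) (24,0) (22,21)]:
  edge (13,2)–(24,0): clear
  edge (24,0)–(22,21): clear
  edge (22,21)–(13,2): clear
  midpoint (23/2,27/2) outside
  → clear
Obstacle 2 [(0,20) (3,0) (5,2) (9,20) (4,21)]:
  edge (0,20)–(3,0): clear
  edge (3,0)–(5,2): clear
  edge (5,2)–(9,20): clear
  edge (9,20)–(4,21): clear
  edge (4,21)–(0,20): clear
  midpoint (23/2,27/2) outside
  → clear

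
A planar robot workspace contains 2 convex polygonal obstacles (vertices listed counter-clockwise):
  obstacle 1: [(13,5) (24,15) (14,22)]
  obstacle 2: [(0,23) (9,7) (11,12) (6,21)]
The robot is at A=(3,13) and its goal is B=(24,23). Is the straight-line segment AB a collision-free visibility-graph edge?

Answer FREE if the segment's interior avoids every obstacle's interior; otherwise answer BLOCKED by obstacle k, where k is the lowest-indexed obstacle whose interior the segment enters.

BLOCKED by obstacle 1

Obstacle 1 [(13,5) (24,15) (14,22)]:
  edge (13,5)–(24,15): clear
  edge (24,15)–(14,22): crosses AB
  edge (14,22)–(13,5): crosses AB
  → BLOCKED
Obstacle 2 [(0,23) (9,7) (11,12) (6,21)]:
  edge (0,23)–(9,7): crosses AB
  edge (9,7)–(11,12): clear
  edge (11,12)–(6,21): crosses AB
  edge (6,21)–(0,23): clear
  → BLOCKED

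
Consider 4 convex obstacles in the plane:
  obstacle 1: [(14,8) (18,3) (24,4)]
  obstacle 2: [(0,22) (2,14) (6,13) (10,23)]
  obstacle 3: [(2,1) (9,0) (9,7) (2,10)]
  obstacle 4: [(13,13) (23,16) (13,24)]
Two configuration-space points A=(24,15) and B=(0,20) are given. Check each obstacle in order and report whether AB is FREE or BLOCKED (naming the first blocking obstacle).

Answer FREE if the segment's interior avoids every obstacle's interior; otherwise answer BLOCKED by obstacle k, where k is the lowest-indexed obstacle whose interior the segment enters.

BLOCKED by obstacle 2

Obstacle 1 [(14,8) (18,3) (24,4)]:
  edge (14,8)–(18,3): clear
  edge (18,3)–(24,4): clear
  edge (24,4)–(14,8): clear
  midpoint (12,35/2) outside
  → clear
Obstacle 2 [(0,22) (2,14) (6,13) (10,23)]:
  edge (0,22)–(2,14): crosses AB
  edge (2,14)–(6,13): clear
  edge (6,13)–(10,23): crosses AB
  edge (10,23)–(0,22): clear
  → BLOCKED
Obstacle 3 [(2,1) (9,0) (9,7) (2,10)]:
  edge (2,1)–(9,0): clear
  edge (9,0)–(9,7): clear
  edge (9,7)–(2,10): clear
  edge (2,10)–(2,1): clear
  midpoint (12,35/2) outside
  → clear
Obstacle 4 [(13,13) (23,16) (13,24)]:
  edge (13,13)–(23,16): crosses AB
  edge (23,16)–(13,24): clear
  edge (13,24)–(13,13): crosses AB
  → BLOCKED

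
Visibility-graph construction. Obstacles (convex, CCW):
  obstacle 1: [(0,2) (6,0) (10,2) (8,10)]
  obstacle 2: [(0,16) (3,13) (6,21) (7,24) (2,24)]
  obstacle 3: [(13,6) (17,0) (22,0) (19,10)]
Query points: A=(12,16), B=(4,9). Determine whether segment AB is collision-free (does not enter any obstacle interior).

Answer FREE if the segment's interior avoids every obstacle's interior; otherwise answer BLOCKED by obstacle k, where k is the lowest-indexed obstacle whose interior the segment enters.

FREE

Obstacle 1 [(0,2) (6,0) (10,2) (8,10)]:
  edge (0,2)–(6,0): clear
  edge (6,0)–(10,2): clear
  edge (10,2)–(8,10): clear
  edge (8,10)–(0,2): clear
  midpoint (8,25/2) outside
  → clear
Obstacle 2 [(0,16) (3,13) (6,21) (7,24) (2,24)]:
  edge (0,16)–(3,13): clear
  edge (3,13)–(6,21): clear
  edge (6,21)–(7,24): clear
  edge (7,24)–(2,24): clear
  edge (2,24)–(0,16): clear
  midpoint (8,25/2) outside
  → clear
Obstacle 3 [(13,6) (17,0) (22,0) (19,10)]:
  edge (13,6)–(17,0): clear
  edge (17,0)–(22,0): clear
  edge (22,0)–(19,10): clear
  edge (19,10)–(13,6): clear
  midpoint (8,25/2) outside
  → clear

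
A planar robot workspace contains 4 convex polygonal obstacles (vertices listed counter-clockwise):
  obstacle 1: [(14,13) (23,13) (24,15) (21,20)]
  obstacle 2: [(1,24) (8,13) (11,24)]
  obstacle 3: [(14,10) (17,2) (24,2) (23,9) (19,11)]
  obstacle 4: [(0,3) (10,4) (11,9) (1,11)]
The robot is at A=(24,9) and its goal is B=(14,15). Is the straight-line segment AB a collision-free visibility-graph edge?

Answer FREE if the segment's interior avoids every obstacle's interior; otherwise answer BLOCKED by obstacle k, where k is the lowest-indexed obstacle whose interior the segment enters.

Obstacle 1 [(14,13) (23,13) (24,15) (21,20)]:
  edge (14,13)–(23,13): crosses AB
  edge (23,13)–(24,15): clear
  edge (24,15)–(21,20): clear
  edge (21,20)–(14,13): crosses AB
  → BLOCKED
Obstacle 2 [(1,24) (8,13) (11,24)]:
  edge (1,24)–(8,13): clear
  edge (8,13)–(11,24): clear
  edge (11,24)–(1,24): clear
  midpoint (19,12) outside
  → clear
Obstacle 3 [(14,10) (17,2) (24,2) (23,9) (19,11)]:
  edge (14,10)–(17,2): clear
  edge (17,2)–(24,2): clear
  edge (24,2)–(23,9): clear
  edge (23,9)–(19,11): clear
  edge (19,11)–(14,10): clear
  midpoint (19,12) outside
  → clear
Obstacle 4 [(0,3) (10,4) (11,9) (1,11)]:
  edge (0,3)–(10,4): clear
  edge (10,4)–(11,9): clear
  edge (11,9)–(1,11): clear
  edge (1,11)–(0,3): clear
  midpoint (19,12) outside
  → clear

BLOCKED by obstacle 1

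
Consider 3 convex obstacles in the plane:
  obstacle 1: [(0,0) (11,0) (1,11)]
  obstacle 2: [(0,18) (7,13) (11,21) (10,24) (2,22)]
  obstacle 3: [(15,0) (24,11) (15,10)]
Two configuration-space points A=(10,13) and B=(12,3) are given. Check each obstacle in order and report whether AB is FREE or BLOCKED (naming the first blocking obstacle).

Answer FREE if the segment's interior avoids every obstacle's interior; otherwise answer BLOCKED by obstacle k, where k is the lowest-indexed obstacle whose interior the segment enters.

Obstacle 1 [(0,0) (11,0) (1,11)]:
  edge (0,0)–(11,0): clear
  edge (11,0)–(1,11): clear
  edge (1,11)–(0,0): clear
  midpoint (11,8) outside
  → clear
Obstacle 2 [(0,18) (7,13) (11,21) (10,24) (2,22)]:
  edge (0,18)–(7,13): clear
  edge (7,13)–(11,21): clear
  edge (11,21)–(10,24): clear
  edge (10,24)–(2,22): clear
  edge (2,22)–(0,18): clear
  midpoint (11,8) outside
  → clear
Obstacle 3 [(15,0) (24,11) (15,10)]:
  edge (15,0)–(24,11): clear
  edge (24,11)–(15,10): clear
  edge (15,10)–(15,0): clear
  midpoint (11,8) outside
  → clear

FREE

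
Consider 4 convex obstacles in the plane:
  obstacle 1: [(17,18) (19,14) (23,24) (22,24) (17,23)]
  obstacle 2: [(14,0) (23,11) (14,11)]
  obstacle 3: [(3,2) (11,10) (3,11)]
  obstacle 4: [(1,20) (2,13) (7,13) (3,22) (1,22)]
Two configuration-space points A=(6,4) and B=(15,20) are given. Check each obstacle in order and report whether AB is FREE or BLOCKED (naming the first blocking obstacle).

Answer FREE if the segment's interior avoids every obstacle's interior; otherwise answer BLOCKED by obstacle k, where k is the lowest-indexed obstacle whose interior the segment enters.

Obstacle 1 [(17,18) (19,14) (23,24) (22,24) (17,23)]:
  edge (17,18)–(19,14): clear
  edge (19,14)–(23,24): clear
  edge (23,24)–(22,24): clear
  edge (22,24)–(17,23): clear
  edge (17,23)–(17,18): clear
  midpoint (21/2,12) outside
  → clear
Obstacle 2 [(14,0) (23,11) (14,11)]:
  edge (14,0)–(23,11): clear
  edge (23,11)–(14,11): clear
  edge (14,11)–(14,0): clear
  midpoint (21/2,12) outside
  → clear
Obstacle 3 [(3,2) (11,10) (3,11)]:
  edge (3,2)–(11,10): crosses AB
  edge (11,10)–(3,11): crosses AB
  edge (3,11)–(3,2): clear
  → BLOCKED
Obstacle 4 [(1,20) (2,13) (7,13) (3,22) (1,22)]:
  edge (1,20)–(2,13): clear
  edge (2,13)–(7,13): clear
  edge (7,13)–(3,22): clear
  edge (3,22)–(1,22): clear
  edge (1,22)–(1,20): clear
  midpoint (21/2,12) outside
  → clear

BLOCKED by obstacle 3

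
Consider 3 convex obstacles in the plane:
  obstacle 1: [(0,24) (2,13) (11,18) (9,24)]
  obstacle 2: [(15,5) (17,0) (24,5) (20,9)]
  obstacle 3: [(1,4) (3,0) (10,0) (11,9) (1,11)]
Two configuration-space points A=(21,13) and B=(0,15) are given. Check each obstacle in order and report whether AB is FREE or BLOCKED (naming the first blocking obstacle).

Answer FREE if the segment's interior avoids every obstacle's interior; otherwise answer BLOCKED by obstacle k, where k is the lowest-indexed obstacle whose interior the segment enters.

BLOCKED by obstacle 1

Obstacle 1 [(0,24) (2,13) (11,18) (9,24)]:
  edge (0,24)–(2,13): crosses AB
  edge (2,13)–(11,18): crosses AB
  edge (11,18)–(9,24): clear
  edge (9,24)–(0,24): clear
  → BLOCKED
Obstacle 2 [(15,5) (17,0) (24,5) (20,9)]:
  edge (15,5)–(17,0): clear
  edge (17,0)–(24,5): clear
  edge (24,5)–(20,9): clear
  edge (20,9)–(15,5): clear
  midpoint (21/2,14) outside
  → clear
Obstacle 3 [(1,4) (3,0) (10,0) (11,9) (1,11)]:
  edge (1,4)–(3,0): clear
  edge (3,0)–(10,0): clear
  edge (10,0)–(11,9): clear
  edge (11,9)–(1,11): clear
  edge (1,11)–(1,4): clear
  midpoint (21/2,14) outside
  → clear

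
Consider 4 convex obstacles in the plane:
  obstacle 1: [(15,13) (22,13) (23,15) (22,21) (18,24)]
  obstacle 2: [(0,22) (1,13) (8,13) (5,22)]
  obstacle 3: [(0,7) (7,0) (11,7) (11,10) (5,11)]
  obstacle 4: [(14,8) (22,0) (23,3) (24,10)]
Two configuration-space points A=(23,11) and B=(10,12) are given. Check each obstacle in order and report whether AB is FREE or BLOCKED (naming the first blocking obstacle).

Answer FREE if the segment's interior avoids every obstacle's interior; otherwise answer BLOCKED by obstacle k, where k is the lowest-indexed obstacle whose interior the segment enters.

Obstacle 1 [(15,13) (22,13) (23,15) (22,21) (18,24)]:
  edge (15,13)–(22,13): clear
  edge (22,13)–(23,15): clear
  edge (23,15)–(22,21): clear
  edge (22,21)–(18,24): clear
  edge (18,24)–(15,13): clear
  midpoint (33/2,23/2) outside
  → clear
Obstacle 2 [(0,22) (1,13) (8,13) (5,22)]:
  edge (0,22)–(1,13): clear
  edge (1,13)–(8,13): clear
  edge (8,13)–(5,22): clear
  edge (5,22)–(0,22): clear
  midpoint (33/2,23/2) outside
  → clear
Obstacle 3 [(0,7) (7,0) (11,7) (11,10) (5,11)]:
  edge (0,7)–(7,0): clear
  edge (7,0)–(11,7): clear
  edge (11,7)–(11,10): clear
  edge (11,10)–(5,11): clear
  edge (5,11)–(0,7): clear
  midpoint (33/2,23/2) outside
  → clear
Obstacle 4 [(14,8) (22,0) (23,3) (24,10)]:
  edge (14,8)–(22,0): clear
  edge (22,0)–(23,3): clear
  edge (23,3)–(24,10): clear
  edge (24,10)–(14,8): clear
  midpoint (33/2,23/2) outside
  → clear

FREE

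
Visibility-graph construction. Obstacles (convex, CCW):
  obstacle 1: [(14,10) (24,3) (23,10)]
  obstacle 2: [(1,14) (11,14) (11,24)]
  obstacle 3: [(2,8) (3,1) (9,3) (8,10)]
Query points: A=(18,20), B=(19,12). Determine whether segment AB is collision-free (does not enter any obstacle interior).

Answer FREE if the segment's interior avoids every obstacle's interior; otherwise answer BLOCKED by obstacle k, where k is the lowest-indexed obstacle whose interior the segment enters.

Obstacle 1 [(14,10) (24,3) (23,10)]:
  edge (14,10)–(24,3): clear
  edge (24,3)–(23,10): clear
  edge (23,10)–(14,10): clear
  midpoint (37/2,16) outside
  → clear
Obstacle 2 [(1,14) (11,14) (11,24)]:
  edge (1,14)–(11,14): clear
  edge (11,14)–(11,24): clear
  edge (11,24)–(1,14): clear
  midpoint (37/2,16) outside
  → clear
Obstacle 3 [(2,8) (3,1) (9,3) (8,10)]:
  edge (2,8)–(3,1): clear
  edge (3,1)–(9,3): clear
  edge (9,3)–(8,10): clear
  edge (8,10)–(2,8): clear
  midpoint (37/2,16) outside
  → clear

FREE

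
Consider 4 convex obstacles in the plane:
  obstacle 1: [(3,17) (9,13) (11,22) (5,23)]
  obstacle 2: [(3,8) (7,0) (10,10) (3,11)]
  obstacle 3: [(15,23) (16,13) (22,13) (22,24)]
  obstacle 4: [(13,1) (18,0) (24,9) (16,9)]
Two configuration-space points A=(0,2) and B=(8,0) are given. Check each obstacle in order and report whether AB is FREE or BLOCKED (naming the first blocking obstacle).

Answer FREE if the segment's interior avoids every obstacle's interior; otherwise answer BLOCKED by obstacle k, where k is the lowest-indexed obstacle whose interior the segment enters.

BLOCKED by obstacle 2

Obstacle 1 [(3,17) (9,13) (11,22) (5,23)]:
  edge (3,17)–(9,13): clear
  edge (9,13)–(11,22): clear
  edge (11,22)–(5,23): clear
  edge (5,23)–(3,17): clear
  midpoint (4,1) outside
  → clear
Obstacle 2 [(3,8) (7,0) (10,10) (3,11)]:
  edge (3,8)–(7,0): crosses AB
  edge (7,0)–(10,10): crosses AB
  edge (10,10)–(3,11): clear
  edge (3,11)–(3,8): clear
  → BLOCKED
Obstacle 3 [(15,23) (16,13) (22,13) (22,24)]:
  edge (15,23)–(16,13): clear
  edge (16,13)–(22,13): clear
  edge (22,13)–(22,24): clear
  edge (22,24)–(15,23): clear
  midpoint (4,1) outside
  → clear
Obstacle 4 [(13,1) (18,0) (24,9) (16,9)]:
  edge (13,1)–(18,0): clear
  edge (18,0)–(24,9): clear
  edge (24,9)–(16,9): clear
  edge (16,9)–(13,1): clear
  midpoint (4,1) outside
  → clear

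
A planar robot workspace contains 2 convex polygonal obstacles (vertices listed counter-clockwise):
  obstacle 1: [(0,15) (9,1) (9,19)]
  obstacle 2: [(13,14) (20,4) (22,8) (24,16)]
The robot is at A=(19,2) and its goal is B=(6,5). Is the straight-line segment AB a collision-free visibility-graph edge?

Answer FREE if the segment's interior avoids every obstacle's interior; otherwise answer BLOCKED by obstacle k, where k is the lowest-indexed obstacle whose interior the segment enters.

BLOCKED by obstacle 1

Obstacle 1 [(0,15) (9,1) (9,19)]:
  edge (0,15)–(9,1): crosses AB
  edge (9,1)–(9,19): crosses AB
  edge (9,19)–(0,15): clear
  → BLOCKED
Obstacle 2 [(13,14) (20,4) (22,8) (24,16)]:
  edge (13,14)–(20,4): clear
  edge (20,4)–(22,8): clear
  edge (22,8)–(24,16): clear
  edge (24,16)–(13,14): clear
  midpoint (25/2,7/2) outside
  → clear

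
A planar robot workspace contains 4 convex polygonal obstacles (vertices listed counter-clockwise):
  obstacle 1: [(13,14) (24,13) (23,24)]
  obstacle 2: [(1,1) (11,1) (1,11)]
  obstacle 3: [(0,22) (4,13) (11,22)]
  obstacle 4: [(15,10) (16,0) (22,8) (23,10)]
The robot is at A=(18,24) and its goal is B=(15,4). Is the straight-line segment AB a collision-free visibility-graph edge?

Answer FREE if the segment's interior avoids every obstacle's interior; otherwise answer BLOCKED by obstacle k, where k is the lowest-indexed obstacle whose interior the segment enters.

BLOCKED by obstacle 1

Obstacle 1 [(13,14) (24,13) (23,24)]:
  edge (13,14)–(24,13): crosses AB
  edge (24,13)–(23,24): clear
  edge (23,24)–(13,14): crosses AB
  → BLOCKED
Obstacle 2 [(1,1) (11,1) (1,11)]:
  edge (1,1)–(11,1): clear
  edge (11,1)–(1,11): clear
  edge (1,11)–(1,1): clear
  midpoint (33/2,14) outside
  → clear
Obstacle 3 [(0,22) (4,13) (11,22)]:
  edge (0,22)–(4,13): clear
  edge (4,13)–(11,22): clear
  edge (11,22)–(0,22): clear
  midpoint (33/2,14) outside
  → clear
Obstacle 4 [(15,10) (16,0) (22,8) (23,10)]:
  edge (15,10)–(16,0): crosses AB
  edge (16,0)–(22,8): clear
  edge (22,8)–(23,10): clear
  edge (23,10)–(15,10): crosses AB
  → BLOCKED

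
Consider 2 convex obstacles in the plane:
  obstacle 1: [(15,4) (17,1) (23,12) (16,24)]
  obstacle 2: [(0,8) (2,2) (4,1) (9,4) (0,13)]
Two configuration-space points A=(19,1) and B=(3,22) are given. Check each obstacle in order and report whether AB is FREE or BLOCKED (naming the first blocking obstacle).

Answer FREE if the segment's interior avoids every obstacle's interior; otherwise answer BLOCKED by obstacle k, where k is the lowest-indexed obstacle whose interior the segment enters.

Obstacle 1 [(15,4) (17,1) (23,12) (16,24)]:
  edge (15,4)–(17,1): clear
  edge (17,1)–(23,12): crosses AB
  edge (23,12)–(16,24): clear
  edge (16,24)–(15,4): crosses AB
  → BLOCKED
Obstacle 2 [(0,8) (2,2) (4,1) (9,4) (0,13)]:
  edge (0,8)–(2,2): clear
  edge (2,2)–(4,1): clear
  edge (4,1)–(9,4): clear
  edge (9,4)–(0,13): clear
  edge (0,13)–(0,8): clear
  midpoint (11,23/2) outside
  → clear

BLOCKED by obstacle 1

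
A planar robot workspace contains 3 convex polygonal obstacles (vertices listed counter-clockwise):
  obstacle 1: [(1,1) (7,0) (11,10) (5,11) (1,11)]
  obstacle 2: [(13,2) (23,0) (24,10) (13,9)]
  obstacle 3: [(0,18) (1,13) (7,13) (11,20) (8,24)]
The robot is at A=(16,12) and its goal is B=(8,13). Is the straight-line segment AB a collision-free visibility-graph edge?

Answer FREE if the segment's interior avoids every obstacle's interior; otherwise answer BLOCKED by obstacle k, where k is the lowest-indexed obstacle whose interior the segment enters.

Obstacle 1 [(1,1) (7,0) (11,10) (5,11) (1,11)]:
  edge (1,1)–(7,0): clear
  edge (7,0)–(11,10): clear
  edge (11,10)–(5,11): clear
  edge (5,11)–(1,11): clear
  edge (1,11)–(1,1): clear
  midpoint (12,25/2) outside
  → clear
Obstacle 2 [(13,2) (23,0) (24,10) (13,9)]:
  edge (13,2)–(23,0): clear
  edge (23,0)–(24,10): clear
  edge (24,10)–(13,9): clear
  edge (13,9)–(13,2): clear
  midpoint (12,25/2) outside
  → clear
Obstacle 3 [(0,18) (1,13) (7,13) (11,20) (8,24)]:
  edge (0,18)–(1,13): clear
  edge (1,13)–(7,13): clear
  edge (7,13)–(11,20): clear
  edge (11,20)–(8,24): clear
  edge (8,24)–(0,18): clear
  midpoint (12,25/2) outside
  → clear

FREE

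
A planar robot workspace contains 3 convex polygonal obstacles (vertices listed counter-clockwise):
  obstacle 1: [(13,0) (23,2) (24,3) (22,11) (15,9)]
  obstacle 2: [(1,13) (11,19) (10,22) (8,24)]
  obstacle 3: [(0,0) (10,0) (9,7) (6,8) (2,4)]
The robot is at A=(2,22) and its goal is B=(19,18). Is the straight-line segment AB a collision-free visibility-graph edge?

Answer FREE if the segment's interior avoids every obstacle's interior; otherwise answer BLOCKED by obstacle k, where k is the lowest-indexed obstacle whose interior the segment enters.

BLOCKED by obstacle 2

Obstacle 1 [(13,0) (23,2) (24,3) (22,11) (15,9)]:
  edge (13,0)–(23,2): clear
  edge (23,2)–(24,3): clear
  edge (24,3)–(22,11): clear
  edge (22,11)–(15,9): clear
  edge (15,9)–(13,0): clear
  midpoint (21/2,20) outside
  → clear
Obstacle 2 [(1,13) (11,19) (10,22) (8,24)]:
  edge (1,13)–(11,19): clear
  edge (11,19)–(10,22): crosses AB
  edge (10,22)–(8,24): clear
  edge (8,24)–(1,13): crosses AB
  → BLOCKED
Obstacle 3 [(0,0) (10,0) (9,7) (6,8) (2,4)]:
  edge (0,0)–(10,0): clear
  edge (10,0)–(9,7): clear
  edge (9,7)–(6,8): clear
  edge (6,8)–(2,4): clear
  edge (2,4)–(0,0): clear
  midpoint (21/2,20) outside
  → clear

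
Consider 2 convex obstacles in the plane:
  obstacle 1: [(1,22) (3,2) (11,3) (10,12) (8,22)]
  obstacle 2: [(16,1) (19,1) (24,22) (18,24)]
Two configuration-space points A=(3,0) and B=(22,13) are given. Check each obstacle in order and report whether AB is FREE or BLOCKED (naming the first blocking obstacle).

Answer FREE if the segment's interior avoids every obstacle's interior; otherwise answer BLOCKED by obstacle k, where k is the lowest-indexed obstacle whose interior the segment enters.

Obstacle 1 [(1,22) (3,2) (11,3) (10,12) (8,22)]:
  edge (1,22)–(3,2): clear
  edge (3,2)–(11,3): crosses AB
  edge (11,3)–(10,12): crosses AB
  edge (10,12)–(8,22): clear
  edge (8,22)–(1,22): clear
  → BLOCKED
Obstacle 2 [(16,1) (19,1) (24,22) (18,24)]:
  edge (16,1)–(19,1): clear
  edge (19,1)–(24,22): crosses AB
  edge (24,22)–(18,24): clear
  edge (18,24)–(16,1): crosses AB
  → BLOCKED

BLOCKED by obstacle 1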